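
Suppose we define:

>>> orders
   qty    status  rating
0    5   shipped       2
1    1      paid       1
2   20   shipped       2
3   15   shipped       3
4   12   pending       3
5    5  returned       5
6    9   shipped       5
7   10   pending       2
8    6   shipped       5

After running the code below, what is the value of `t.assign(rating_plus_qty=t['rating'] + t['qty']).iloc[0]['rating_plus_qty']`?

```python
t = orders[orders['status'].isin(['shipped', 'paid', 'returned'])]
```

7

filter rows where status in ['shipped', 'paid', 'returned']:
   qty    status  rating
0    5   shipped       2
1    1      paid       1
2   20   shipped       2
3   15   shipped       3
5    5  returned       5
6    9   shipped       5
8    6   shipped       5
add column rating_plus_qty = t['rating'] + t['qty']:
   qty    status  rating  rating_plus_qty
0    5   shipped       2                7
1    1      paid       1                2
2   20   shipped       2               22
3   15   shipped       3               18
5    5  returned       5               10
6    9   shipped       5               14
8    6   shipped       5               11
Taking the value at position 0, column 'rating_plus_qty' gives 7.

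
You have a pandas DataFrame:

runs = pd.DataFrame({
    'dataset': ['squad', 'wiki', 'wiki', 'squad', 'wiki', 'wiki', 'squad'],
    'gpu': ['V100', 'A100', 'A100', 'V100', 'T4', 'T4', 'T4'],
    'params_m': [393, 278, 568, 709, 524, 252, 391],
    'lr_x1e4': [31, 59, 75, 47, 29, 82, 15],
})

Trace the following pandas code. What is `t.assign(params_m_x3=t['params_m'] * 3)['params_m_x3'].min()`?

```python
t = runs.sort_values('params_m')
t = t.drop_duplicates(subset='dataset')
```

sort by params_m:
  dataset   gpu  params_m  lr_x1e4
5    wiki    T4       252       82
1    wiki  A100       278       59
6   squad    T4       391       15
0   squad  V100       393       31
4    wiki    T4       524       29
2    wiki  A100       568       75
3   squad  V100       709       47
drop duplicate dataset (keep=first):
  dataset gpu  params_m  lr_x1e4
5    wiki  T4       252       82
6   squad  T4       391       15
add column params_m_x3 = t['params_m'] * 3:
  dataset gpu  params_m  lr_x1e4  params_m_x3
5    wiki  T4       252       82          756
6   squad  T4       391       15         1173

756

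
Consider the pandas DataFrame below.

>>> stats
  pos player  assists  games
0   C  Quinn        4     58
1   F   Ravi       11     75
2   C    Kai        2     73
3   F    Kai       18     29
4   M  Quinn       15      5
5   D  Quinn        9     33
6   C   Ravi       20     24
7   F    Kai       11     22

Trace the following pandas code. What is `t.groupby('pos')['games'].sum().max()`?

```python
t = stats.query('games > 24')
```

filter rows where games > 24:
  pos player  assists  games
0   C  Quinn        4     58
1   F   Ravi       11     75
2   C    Kai        2     73
3   F    Kai       18     29
5   D  Quinn        9     33
group by pos, sum of games:
pos
C    131
D     33
F    104
Name: games, dtype: int64

131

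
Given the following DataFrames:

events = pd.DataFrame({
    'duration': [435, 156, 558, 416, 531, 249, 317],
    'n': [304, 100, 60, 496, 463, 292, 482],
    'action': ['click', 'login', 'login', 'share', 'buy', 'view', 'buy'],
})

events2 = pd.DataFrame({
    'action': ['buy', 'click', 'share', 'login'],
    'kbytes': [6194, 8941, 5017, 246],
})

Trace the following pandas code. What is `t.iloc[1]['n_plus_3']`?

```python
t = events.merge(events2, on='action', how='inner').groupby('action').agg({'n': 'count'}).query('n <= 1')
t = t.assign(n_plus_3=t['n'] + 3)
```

4

merge on 'action' (how='inner') → 6 rows:
   duration    n action  kbytes
0       435  304  click    8941
1       156  100  login     246
2       558   60  login     246
3       416  496  share    5017
4       531  463    buy    6194
5       317  482    buy    6194
group by action, count of n:
        n
action   
buy     2
click   1
login   2
share   1
filter rows where n <= 1:
        n
action   
click   1
share   1
add column n_plus_3 = t['n'] + 3:
        n  n_plus_3
action             
click   1         4
share   1         4
Reading off the value at position 1, column 'n_plus_3', we get 4.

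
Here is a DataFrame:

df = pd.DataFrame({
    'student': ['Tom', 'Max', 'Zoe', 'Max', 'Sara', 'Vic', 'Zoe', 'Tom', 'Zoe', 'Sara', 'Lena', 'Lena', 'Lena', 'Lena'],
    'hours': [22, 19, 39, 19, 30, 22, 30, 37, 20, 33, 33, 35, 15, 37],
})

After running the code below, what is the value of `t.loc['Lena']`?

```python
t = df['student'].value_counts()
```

value_counts of student:
student
Lena    4
Zoe     3
Tom     2
Max     2
Sara    2
Vic     1
Name: count, dtype: int64
Then the value at index 'Lena': 4

4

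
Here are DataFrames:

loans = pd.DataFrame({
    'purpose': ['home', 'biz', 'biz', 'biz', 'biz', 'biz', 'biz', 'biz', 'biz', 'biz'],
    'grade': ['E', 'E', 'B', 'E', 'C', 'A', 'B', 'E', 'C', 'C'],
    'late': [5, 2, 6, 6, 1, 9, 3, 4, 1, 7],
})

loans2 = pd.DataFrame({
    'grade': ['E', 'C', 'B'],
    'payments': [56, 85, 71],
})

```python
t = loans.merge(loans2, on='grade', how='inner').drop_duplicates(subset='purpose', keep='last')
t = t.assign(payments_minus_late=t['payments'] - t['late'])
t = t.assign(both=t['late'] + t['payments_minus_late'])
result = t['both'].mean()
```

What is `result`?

70.5

merge on 'grade' (how='inner') → 9 rows:
  purpose grade  late  payments
0    home     E     5        56
1     biz     E     2        56
2     biz     B     6        71
3     biz     E     6        56
4     biz     C     1        85
5     biz     B     3        71
6     biz     E     4        56
7     biz     C     1        85
8     biz     C     7        85
drop duplicate purpose (keep=last):
  purpose grade  late  payments
0    home     E     5        56
8     biz     C     7        85
add column payments_minus_late = t['payments'] - t['late']:
  purpose grade  late  payments  payments_minus_late
0    home     E     5        56                   51
8     biz     C     7        85                   78
add column both = t['late'] + t['payments_minus_late']:
  purpose grade  late  payments  payments_minus_late  both
0    home     E     5        56                   51    56
8     biz     C     7        85                   78    85
Taking the mean of column 'both' gives 70.5.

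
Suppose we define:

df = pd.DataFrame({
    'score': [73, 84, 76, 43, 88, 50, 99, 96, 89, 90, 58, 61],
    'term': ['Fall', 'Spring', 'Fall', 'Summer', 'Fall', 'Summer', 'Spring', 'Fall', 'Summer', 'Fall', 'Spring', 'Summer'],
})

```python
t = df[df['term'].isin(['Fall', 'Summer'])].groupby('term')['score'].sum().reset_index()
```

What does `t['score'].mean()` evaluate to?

filter rows where term in ['Fall', 'Summer']:
    score    term
0      73    Fall
2      76    Fall
3      43  Summer
4      88    Fall
5      50  Summer
7      96    Fall
8      89  Summer
9      90    Fall
11     61  Summer
group by term, sum of score:
term
Fall      423
Summer    243
Name: score, dtype: int64
reset_index():
     term  score
0    Fall    423
1  Summer    243
Taking the mean of column 'score' gives 333.0.

333.0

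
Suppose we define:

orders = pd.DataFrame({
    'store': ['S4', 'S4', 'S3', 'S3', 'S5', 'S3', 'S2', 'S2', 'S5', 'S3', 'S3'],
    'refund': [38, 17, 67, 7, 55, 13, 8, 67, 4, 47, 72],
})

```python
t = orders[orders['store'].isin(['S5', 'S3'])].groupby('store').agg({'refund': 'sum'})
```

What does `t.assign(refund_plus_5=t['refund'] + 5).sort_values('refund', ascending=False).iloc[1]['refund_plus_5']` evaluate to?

64

filter rows where store in ['S5', 'S3']:
   store  refund
2     S3      67
3     S3       7
4     S5      55
5     S3      13
8     S5       4
9     S3      47
10    S3      72
group by store, sum of refund:
       refund
store        
S3        206
S5         59
add column refund_plus_5 = t['refund'] + 5:
       refund  refund_plus_5
store                       
S3        206            211
S5         59             64
sort by refund descending:
       refund  refund_plus_5
store                       
S3        206            211
S5         59             64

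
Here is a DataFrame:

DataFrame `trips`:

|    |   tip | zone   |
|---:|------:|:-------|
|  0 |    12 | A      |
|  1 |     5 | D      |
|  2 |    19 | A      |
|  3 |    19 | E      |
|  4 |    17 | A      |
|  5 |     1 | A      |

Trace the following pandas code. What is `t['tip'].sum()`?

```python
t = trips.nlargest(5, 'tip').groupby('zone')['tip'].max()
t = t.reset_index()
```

43

take 5 rows with largest tip:
   tip zone
2   19    A
3   19    E
4   17    A
0   12    A
1    5    D
group by zone, max of tip:
zone
A    19
D     5
E    19
Name: tip, dtype: int64
reset_index():
  zone  tip
0    A   19
1    D    5
2    E   19
Taking the sum of column 'tip' gives 43.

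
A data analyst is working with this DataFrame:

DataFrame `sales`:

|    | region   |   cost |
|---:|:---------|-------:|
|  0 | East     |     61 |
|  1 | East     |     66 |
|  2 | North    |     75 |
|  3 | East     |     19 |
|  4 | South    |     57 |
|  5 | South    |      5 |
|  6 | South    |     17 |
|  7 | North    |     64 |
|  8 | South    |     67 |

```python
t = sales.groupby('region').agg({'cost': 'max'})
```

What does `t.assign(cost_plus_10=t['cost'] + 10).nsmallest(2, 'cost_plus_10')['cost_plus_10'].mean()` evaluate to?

76.5

group by region, max of cost:
        cost
region      
East      66
North     75
South     67
add column cost_plus_10 = t['cost'] + 10:
        cost  cost_plus_10
region                    
East      66            76
North     75            85
South     67            77
take 2 rows with smallest cost_plus_10:
        cost  cost_plus_10
region                    
East      66            76
South     67            77
Then the mean of column 'cost_plus_10': 76.5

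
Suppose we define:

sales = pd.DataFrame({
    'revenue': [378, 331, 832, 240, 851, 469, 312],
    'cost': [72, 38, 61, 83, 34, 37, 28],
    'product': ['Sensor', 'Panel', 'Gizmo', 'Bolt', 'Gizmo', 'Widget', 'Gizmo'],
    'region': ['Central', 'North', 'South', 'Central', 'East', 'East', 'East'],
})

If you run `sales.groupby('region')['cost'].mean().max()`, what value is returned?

77.5

group by region, mean of cost:
region
Central    77.5
East       33.0
North      38.0
South      61.0
Name: cost, dtype: float64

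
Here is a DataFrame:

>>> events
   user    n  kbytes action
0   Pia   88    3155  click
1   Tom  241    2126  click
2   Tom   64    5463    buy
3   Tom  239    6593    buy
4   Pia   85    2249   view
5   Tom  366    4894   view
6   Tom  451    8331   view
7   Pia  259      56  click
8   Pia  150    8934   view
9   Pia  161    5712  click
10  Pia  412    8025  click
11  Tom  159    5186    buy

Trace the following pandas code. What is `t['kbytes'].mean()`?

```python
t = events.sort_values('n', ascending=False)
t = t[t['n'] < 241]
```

sort by n descending:
   user    n  kbytes action
6   Tom  451    8331   view
10  Pia  412    8025  click
5   Tom  366    4894   view
7   Pia  259      56  click
1   Tom  241    2126  click
3   Tom  239    6593    buy
9   Pia  161    5712  click
11  Tom  159    5186    buy
8   Pia  150    8934   view
0   Pia   88    3155  click
4   Pia   85    2249   view
2   Tom   64    5463    buy
filter rows where n < 241:
   user    n  kbytes action
3   Tom  239    6593    buy
9   Pia  161    5712  click
11  Tom  159    5186    buy
8   Pia  150    8934   view
0   Pia   88    3155  click
4   Pia   85    2249   view
2   Tom   64    5463    buy
The mean of column 'kbytes' is 5327.42857143.

5327.42857143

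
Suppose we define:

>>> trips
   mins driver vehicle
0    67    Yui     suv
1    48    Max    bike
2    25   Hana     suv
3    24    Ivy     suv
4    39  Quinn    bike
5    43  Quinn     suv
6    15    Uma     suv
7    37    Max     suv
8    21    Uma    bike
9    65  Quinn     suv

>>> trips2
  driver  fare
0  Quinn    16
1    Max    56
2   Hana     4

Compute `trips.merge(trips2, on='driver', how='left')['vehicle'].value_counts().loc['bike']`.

3

merge on 'driver' (how='left') → 10 rows:
   mins driver vehicle  fare
0    67    Yui     suv   NaN
1    48    Max    bike  56.0
2    25   Hana     suv   4.0
3    24    Ivy     suv   NaN
4    39  Quinn    bike  16.0
5    43  Quinn     suv  16.0
6    15    Uma     suv   NaN
7    37    Max     suv  56.0
8    21    Uma    bike   NaN
9    65  Quinn     suv  16.0
value_counts of vehicle:
vehicle
suv     7
bike    3
Name: count, dtype: int64
Reading off the value at index 'bike', we get 3.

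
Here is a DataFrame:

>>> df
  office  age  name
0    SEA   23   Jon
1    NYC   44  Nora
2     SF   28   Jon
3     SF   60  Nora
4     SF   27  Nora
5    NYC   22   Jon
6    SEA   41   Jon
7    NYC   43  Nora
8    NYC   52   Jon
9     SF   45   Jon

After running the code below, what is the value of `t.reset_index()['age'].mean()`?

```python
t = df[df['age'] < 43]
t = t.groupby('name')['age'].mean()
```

27.75

filter rows where age < 43:
  office  age  name
0    SEA   23   Jon
2     SF   28   Jon
4     SF   27  Nora
5    NYC   22   Jon
6    SEA   41   Jon
group by name, mean of age:
name
Jon     28.5
Nora    27.0
Name: age, dtype: float64
reset_index():
   name   age
0   Jon  28.5
1  Nora  27.0
Then the mean of column 'age': 27.75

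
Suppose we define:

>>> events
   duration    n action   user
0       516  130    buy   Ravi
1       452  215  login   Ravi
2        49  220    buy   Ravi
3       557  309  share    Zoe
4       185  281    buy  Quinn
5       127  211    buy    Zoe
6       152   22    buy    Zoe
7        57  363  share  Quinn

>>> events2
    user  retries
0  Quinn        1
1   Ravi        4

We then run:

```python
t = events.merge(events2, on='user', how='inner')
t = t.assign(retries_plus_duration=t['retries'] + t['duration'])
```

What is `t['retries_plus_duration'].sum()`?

merge on 'user' (how='inner') → 5 rows:
   duration    n action   user  retries
0       516  130    buy   Ravi        4
1       452  215  login   Ravi        4
2        49  220    buy   Ravi        4
3       185  281    buy  Quinn        1
4        57  363  share  Quinn        1
add column retries_plus_duration = t['retries'] + t['duration']:
   duration    n action   user  retries  retries_plus_duration
0       516  130    buy   Ravi        4                    520
1       452  215  login   Ravi        4                    456
2        49  220    buy   Ravi        4                     53
3       185  281    buy  Quinn        1                    186
4        57  363  share  Quinn        1                     58
Then the sum of column 'retries_plus_duration': 1273

1273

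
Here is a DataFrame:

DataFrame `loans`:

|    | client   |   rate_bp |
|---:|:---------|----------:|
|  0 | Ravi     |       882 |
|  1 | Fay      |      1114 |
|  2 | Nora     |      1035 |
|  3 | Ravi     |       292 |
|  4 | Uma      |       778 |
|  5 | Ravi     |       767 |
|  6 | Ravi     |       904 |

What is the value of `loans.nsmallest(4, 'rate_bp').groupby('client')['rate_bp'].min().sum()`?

take 4 rows with smallest rate_bp:
  client  rate_bp
3   Ravi      292
5   Ravi      767
4    Uma      778
0   Ravi      882
group by client, min of rate_bp:
client
Ravi    292
Uma     778
Name: rate_bp, dtype: int64
Reading off the sum of the resulting series, we get 1070.

1070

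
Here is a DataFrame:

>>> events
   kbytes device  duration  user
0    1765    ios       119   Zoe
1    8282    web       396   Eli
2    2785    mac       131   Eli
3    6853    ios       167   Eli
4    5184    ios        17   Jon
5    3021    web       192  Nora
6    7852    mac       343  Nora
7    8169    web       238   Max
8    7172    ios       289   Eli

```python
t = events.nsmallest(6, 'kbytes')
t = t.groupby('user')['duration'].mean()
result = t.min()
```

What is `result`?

take 6 rows with smallest kbytes:
   kbytes device  duration  user
0    1765    ios       119   Zoe
2    2785    mac       131   Eli
5    3021    web       192  Nora
4    5184    ios        17   Jon
3    6853    ios       167   Eli
8    7172    ios       289   Eli
group by user, mean of duration:
user
Eli     195.666667
Jon      17.000000
Nora    192.000000
Zoe     119.000000
Name: duration, dtype: float64

17.0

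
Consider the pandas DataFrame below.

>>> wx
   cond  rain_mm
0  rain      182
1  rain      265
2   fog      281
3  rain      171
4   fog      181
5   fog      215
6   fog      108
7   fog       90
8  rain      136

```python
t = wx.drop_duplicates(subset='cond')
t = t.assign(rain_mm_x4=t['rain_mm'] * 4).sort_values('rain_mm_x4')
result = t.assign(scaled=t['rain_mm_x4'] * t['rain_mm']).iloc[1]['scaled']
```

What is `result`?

drop duplicate cond (keep=first):
   cond  rain_mm
0  rain      182
2   fog      281
add column rain_mm_x4 = t['rain_mm'] * 4:
   cond  rain_mm  rain_mm_x4
0  rain      182         728
2   fog      281        1124
sort by rain_mm_x4:
   cond  rain_mm  rain_mm_x4
0  rain      182         728
2   fog      281        1124
add column scaled = t['rain_mm_x4'] * t['rain_mm']:
   cond  rain_mm  rain_mm_x4  scaled
0  rain      182         728  132496
2   fog      281        1124  315844

315844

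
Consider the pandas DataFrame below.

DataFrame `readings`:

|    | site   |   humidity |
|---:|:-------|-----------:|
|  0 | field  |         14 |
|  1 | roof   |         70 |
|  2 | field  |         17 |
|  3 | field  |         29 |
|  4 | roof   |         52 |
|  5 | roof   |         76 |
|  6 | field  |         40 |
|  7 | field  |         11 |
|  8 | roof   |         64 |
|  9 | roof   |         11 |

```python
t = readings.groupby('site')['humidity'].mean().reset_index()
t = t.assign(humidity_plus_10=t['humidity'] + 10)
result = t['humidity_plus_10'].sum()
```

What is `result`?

96.8

group by site, mean of humidity:
site
field    22.2
roof     54.6
Name: humidity, dtype: float64
reset_index():
    site  humidity
0  field      22.2
1   roof      54.6
add column humidity_plus_10 = t['humidity'] + 10:
    site  humidity  humidity_plus_10
0  field      22.2              32.2
1   roof      54.6              64.6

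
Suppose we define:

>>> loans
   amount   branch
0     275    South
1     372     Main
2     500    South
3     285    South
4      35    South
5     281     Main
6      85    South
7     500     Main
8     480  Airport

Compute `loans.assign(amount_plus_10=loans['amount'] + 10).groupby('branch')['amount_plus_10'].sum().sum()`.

add column amount_plus_10 = loans['amount'] + 10:
   amount   branch  amount_plus_10
0     275    South             285
1     372     Main             382
2     500    South             510
3     285    South             295
4      35    South              45
5     281     Main             291
6      85    South              95
7     500     Main             510
8     480  Airport             490
group by branch, sum of amount_plus_10:
branch
Airport     490
Main       1183
South      1230
Name: amount_plus_10, dtype: int64

2903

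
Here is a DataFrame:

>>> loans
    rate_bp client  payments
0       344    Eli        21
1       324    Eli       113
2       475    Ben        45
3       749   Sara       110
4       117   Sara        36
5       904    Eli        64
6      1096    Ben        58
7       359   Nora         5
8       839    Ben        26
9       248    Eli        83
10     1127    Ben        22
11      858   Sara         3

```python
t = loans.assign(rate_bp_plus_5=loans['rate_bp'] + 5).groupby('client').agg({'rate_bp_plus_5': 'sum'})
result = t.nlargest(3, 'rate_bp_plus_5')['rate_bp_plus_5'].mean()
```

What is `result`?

2378.66666667

add column rate_bp_plus_5 = loans['rate_bp'] + 5:
    rate_bp client  payments  rate_bp_plus_5
0       344    Eli        21             349
1       324    Eli       113             329
2       475    Ben        45             480
3       749   Sara       110             754
4       117   Sara        36             122
5       904    Eli        64             909
6      1096    Ben        58            1101
7       359   Nora         5             364
8       839    Ben        26             844
9       248    Eli        83             253
10     1127    Ben        22            1132
11      858   Sara         3             863
group by client, sum of rate_bp_plus_5:
        rate_bp_plus_5
client                
Ben               3557
Eli               1840
Nora               364
Sara              1739
take 3 rows with largest rate_bp_plus_5:
        rate_bp_plus_5
client                
Ben               3557
Eli               1840
Sara              1739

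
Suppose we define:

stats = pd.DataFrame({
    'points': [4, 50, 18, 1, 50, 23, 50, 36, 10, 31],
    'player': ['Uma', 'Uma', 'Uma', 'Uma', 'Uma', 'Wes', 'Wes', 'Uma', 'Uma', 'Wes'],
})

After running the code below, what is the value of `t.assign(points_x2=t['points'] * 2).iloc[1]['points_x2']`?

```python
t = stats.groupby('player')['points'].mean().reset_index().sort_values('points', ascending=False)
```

48.2857142857

group by player, mean of points:
player
Uma    24.142857
Wes    34.666667
Name: points, dtype: float64
reset_index():
  player     points
0    Uma  24.142857
1    Wes  34.666667
sort by points descending:
  player     points
1    Wes  34.666667
0    Uma  24.142857
add column points_x2 = t['points'] * 2:
  player     points  points_x2
1    Wes  34.666667  69.333333
0    Uma  24.142857  48.285714
Taking the value at position 1, column 'points_x2' gives 48.2857142857.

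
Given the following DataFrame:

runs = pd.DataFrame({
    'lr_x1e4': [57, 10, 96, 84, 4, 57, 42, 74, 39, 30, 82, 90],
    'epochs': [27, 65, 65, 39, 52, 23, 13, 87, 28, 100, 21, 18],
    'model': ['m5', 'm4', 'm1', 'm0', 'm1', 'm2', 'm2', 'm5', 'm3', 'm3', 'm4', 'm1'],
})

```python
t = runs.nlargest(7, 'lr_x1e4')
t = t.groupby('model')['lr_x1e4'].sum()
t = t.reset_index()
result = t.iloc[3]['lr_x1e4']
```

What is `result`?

82

take 7 rows with largest lr_x1e4:
    lr_x1e4  epochs model
2        96      65    m1
11       90      18    m1
3        84      39    m0
10       82      21    m4
7        74      87    m5
0        57      27    m5
5        57      23    m2
group by model, sum of lr_x1e4:
model
m0     84
m1    186
m2     57
m4     82
m5    131
Name: lr_x1e4, dtype: int64
reset_index():
  model  lr_x1e4
0    m0       84
1    m1      186
2    m2       57
3    m4       82
4    m5      131
Reading off the value at position 3, column 'lr_x1e4', we get 82.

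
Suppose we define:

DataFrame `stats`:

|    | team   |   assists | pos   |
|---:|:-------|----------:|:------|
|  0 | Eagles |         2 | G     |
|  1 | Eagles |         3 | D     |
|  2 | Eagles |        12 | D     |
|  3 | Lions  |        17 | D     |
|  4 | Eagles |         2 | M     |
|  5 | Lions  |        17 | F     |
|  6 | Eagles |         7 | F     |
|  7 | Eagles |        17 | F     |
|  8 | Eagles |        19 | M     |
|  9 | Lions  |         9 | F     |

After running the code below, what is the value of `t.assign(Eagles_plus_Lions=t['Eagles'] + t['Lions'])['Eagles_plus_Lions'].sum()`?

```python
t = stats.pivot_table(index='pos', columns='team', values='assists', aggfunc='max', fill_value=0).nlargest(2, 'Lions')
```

63

pivot: rows=pos, cols=team, max(assists):
team  Eagles  Lions
pos                
D         12     17
F         17     17
G          2      0
M         19      0
take 2 rows with largest Lions:
team  Eagles  Lions
pos                
D         12     17
F         17     17
add column Eagles_plus_Lions = t['Eagles'] + t['Lions']:
team  Eagles  Lions  Eagles_plus_Lions
pos                                   
D         12     17                 29
F         17     17                 34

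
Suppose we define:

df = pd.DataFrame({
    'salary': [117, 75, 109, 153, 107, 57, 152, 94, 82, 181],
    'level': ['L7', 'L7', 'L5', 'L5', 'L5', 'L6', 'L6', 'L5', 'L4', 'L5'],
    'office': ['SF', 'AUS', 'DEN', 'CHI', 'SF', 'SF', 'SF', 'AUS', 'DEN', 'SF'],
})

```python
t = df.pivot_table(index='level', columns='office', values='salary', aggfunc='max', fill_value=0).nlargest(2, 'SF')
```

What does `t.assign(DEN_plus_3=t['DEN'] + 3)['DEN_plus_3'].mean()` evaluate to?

pivot: rows=level, cols=office, max(salary):
office  AUS  CHI  DEN   SF
level                     
L4        0    0   82    0
L5       94  153  109  181
L6        0    0    0  152
L7       75    0    0  117
take 2 rows with largest SF:
office  AUS  CHI  DEN   SF
level                     
L5       94  153  109  181
L6        0    0    0  152
add column DEN_plus_3 = t['DEN'] + 3:
office  AUS  CHI  DEN   SF  DEN_plus_3
level                                 
L5       94  153  109  181         112
L6        0    0    0  152           3
mean of column 'DEN_plus_3' → 57.5

57.5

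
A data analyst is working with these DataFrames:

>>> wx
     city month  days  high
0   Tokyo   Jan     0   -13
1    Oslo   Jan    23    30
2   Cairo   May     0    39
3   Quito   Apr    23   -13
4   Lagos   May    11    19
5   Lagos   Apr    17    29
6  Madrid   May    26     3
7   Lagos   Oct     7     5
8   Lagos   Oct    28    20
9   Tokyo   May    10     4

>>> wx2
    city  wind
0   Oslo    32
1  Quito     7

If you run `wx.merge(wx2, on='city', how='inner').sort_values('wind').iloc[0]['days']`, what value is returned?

23

merge on 'city' (how='inner') → 2 rows:
    city month  days  high  wind
0   Oslo   Jan    23    30    32
1  Quito   Apr    23   -13     7
sort by wind:
    city month  days  high  wind
1  Quito   Apr    23   -13     7
0   Oslo   Jan    23    30    32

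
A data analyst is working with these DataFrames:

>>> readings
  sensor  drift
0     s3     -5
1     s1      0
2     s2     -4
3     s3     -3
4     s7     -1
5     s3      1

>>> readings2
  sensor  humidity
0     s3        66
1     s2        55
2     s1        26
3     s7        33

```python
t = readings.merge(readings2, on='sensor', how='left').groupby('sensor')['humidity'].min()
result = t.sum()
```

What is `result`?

180

merge on 'sensor' (how='left') → 6 rows:
  sensor  drift  humidity
0     s3     -5        66
1     s1      0        26
2     s2     -4        55
3     s3     -3        66
4     s7     -1        33
5     s3      1        66
group by sensor, min of humidity:
sensor
s1    26
s2    55
s3    66
s7    33
Name: humidity, dtype: int64
So sum() = 180.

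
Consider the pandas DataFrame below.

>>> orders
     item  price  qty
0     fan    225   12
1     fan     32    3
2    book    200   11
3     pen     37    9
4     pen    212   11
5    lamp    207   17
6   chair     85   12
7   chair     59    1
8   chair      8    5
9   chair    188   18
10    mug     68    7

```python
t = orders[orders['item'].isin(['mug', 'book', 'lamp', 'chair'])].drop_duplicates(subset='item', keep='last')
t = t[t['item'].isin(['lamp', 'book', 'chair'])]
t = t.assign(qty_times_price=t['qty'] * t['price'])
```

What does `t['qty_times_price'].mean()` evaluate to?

filter rows where item in ['mug', 'book', 'lamp', 'chair']:
     item  price  qty
2    book    200   11
5    lamp    207   17
6   chair     85   12
7   chair     59    1
8   chair      8    5
9   chair    188   18
10    mug     68    7
drop duplicate item (keep=last):
     item  price  qty
2    book    200   11
5    lamp    207   17
9   chair    188   18
10    mug     68    7
filter rows where item in ['lamp', 'book', 'chair']:
    item  price  qty
2   book    200   11
5   lamp    207   17
9  chair    188   18
add column qty_times_price = t['qty'] * t['price']:
    item  price  qty  qty_times_price
2   book    200   11             2200
5   lamp    207   17             3519
9  chair    188   18             3384

3034.33333333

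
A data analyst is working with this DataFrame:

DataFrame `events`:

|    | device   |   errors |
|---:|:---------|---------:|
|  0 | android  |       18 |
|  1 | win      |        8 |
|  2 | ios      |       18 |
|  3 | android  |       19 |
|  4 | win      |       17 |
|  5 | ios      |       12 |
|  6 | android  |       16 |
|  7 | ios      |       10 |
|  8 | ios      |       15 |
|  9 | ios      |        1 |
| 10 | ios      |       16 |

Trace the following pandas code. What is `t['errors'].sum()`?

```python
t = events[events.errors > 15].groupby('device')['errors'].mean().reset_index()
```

51.6666666667

filter rows where errors > 15:
     device  errors
0   android      18
2       ios      18
3   android      19
4       win      17
6   android      16
10      ios      16
group by device, mean of errors:
device
android    17.666667
ios        17.000000
win        17.000000
Name: errors, dtype: float64
reset_index():
    device     errors
0  android  17.666667
1      ios  17.000000
2      win  17.000000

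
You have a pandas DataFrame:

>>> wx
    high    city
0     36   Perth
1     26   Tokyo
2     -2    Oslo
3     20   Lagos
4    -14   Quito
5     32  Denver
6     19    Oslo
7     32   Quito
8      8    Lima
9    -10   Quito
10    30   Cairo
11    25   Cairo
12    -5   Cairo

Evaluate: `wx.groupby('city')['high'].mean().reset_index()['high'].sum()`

group by city, mean of high:
city
Cairo     16.666667
Denver    32.000000
Lagos     20.000000
Lima       8.000000
Oslo       8.500000
Perth     36.000000
Quito      2.666667
Tokyo     26.000000
Name: high, dtype: float64
reset_index():
     city       high
0   Cairo  16.666667
1  Denver  32.000000
2   Lagos  20.000000
3    Lima   8.000000
4    Oslo   8.500000
5   Perth  36.000000
6   Quito   2.666667
7   Tokyo  26.000000
Reading off the sum of column 'high', we get 149.833333333.

149.833333333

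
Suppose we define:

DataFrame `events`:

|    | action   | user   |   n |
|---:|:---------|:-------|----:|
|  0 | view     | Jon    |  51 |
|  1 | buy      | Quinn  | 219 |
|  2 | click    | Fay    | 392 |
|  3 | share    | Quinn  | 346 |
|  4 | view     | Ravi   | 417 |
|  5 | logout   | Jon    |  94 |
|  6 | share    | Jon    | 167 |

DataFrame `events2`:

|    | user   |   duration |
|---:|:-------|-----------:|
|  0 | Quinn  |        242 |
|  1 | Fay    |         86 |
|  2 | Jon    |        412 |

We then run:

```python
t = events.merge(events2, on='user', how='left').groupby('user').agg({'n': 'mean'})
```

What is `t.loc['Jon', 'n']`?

104.0

merge on 'user' (how='left') → 7 rows:
   action   user    n  duration
0    view    Jon   51     412.0
1     buy  Quinn  219     242.0
2   click    Fay  392      86.0
3   share  Quinn  346     242.0
4    view   Ravi  417       NaN
5  logout    Jon   94     412.0
6   share    Jon  167     412.0
group by user, mean of n:
           n
user        
Fay    392.0
Jon    104.0
Quinn  282.5
Ravi   417.0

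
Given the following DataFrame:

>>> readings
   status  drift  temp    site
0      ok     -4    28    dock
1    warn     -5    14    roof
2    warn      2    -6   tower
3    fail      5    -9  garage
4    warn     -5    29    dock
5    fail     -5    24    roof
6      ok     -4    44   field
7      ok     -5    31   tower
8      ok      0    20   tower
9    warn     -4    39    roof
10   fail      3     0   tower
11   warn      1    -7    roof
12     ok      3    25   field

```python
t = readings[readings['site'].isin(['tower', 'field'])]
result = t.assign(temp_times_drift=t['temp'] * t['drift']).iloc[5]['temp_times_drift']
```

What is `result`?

75

filter rows where site in ['tower', 'field']:
   status  drift  temp   site
2    warn      2    -6  tower
6      ok     -4    44  field
7      ok     -5    31  tower
8      ok      0    20  tower
10   fail      3     0  tower
12     ok      3    25  field
add column temp_times_drift = t['temp'] * t['drift']:
   status  drift  temp   site  temp_times_drift
2    warn      2    -6  tower               -12
6      ok     -4    44  field              -176
7      ok     -5    31  tower              -155
8      ok      0    20  tower                 0
10   fail      3     0  tower                 0
12     ok      3    25  field                75
Taking the value at position 5, column 'temp_times_drift' gives 75.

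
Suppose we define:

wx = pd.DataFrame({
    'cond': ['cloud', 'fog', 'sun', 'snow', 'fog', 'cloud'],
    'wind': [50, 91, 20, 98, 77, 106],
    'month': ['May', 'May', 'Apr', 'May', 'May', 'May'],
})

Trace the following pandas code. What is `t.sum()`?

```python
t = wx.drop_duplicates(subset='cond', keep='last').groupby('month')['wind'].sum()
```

drop duplicate cond (keep=last):
    cond  wind month
2    sun    20   Apr
3   snow    98   May
4    fog    77   May
5  cloud   106   May
group by month, sum of wind:
month
Apr     20
May    281
Name: wind, dtype: int64
So sum() = 301.

301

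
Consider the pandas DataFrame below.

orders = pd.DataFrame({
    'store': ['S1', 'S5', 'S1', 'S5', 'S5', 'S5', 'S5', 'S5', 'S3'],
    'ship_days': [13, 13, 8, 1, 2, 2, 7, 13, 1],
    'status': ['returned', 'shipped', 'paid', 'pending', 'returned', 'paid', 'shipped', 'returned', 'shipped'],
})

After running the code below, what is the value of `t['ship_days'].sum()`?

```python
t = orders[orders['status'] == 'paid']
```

filter rows where status == 'paid':
  store  ship_days status
2    S1          8   paid
5    S5          2   paid
The sum of column 'ship_days' is 10.

10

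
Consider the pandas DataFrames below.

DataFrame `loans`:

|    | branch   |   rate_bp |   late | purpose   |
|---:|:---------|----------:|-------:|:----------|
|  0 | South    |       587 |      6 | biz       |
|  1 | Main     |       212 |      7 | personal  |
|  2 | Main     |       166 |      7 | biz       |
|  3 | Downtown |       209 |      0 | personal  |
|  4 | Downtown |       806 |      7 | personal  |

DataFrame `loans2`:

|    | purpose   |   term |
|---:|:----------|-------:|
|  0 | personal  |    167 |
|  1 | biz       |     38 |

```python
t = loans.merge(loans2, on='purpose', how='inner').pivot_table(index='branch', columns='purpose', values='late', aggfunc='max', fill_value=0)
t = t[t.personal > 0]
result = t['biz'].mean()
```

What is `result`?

merge on 'purpose' (how='inner') → 5 rows:
     branch  rate_bp  late   purpose  term
0     South      587     6       biz    38
1      Main      212     7  personal   167
2      Main      166     7       biz    38
3  Downtown      209     0  personal   167
4  Downtown      806     7  personal   167
pivot: rows=branch, cols=purpose, max(late):
purpose   biz  personal
branch                 
Downtown    0         7
Main        7         7
South       6         0
filter rows where personal > 0:
purpose   biz  personal
branch                 
Downtown    0         7
Main        7         7

3.5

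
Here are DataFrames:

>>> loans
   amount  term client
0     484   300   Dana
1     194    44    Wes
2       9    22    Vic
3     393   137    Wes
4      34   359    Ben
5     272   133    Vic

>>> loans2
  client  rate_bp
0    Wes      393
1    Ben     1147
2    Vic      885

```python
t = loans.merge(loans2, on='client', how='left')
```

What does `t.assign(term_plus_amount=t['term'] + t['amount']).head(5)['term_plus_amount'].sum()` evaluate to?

1976

merge on 'client' (how='left') → 6 rows:
   amount  term client  rate_bp
0     484   300   Dana      NaN
1     194    44    Wes    393.0
2       9    22    Vic    885.0
3     393   137    Wes    393.0
4      34   359    Ben   1147.0
5     272   133    Vic    885.0
add column term_plus_amount = t['term'] + t['amount']:
   amount  term client  rate_bp  term_plus_amount
0     484   300   Dana      NaN               784
1     194    44    Wes    393.0               238
2       9    22    Vic    885.0                31
3     393   137    Wes    393.0               530
4      34   359    Ben   1147.0               393
5     272   133    Vic    885.0               405
take first 5 rows:
   amount  term client  rate_bp  term_plus_amount
0     484   300   Dana      NaN               784
1     194    44    Wes    393.0               238
2       9    22    Vic    885.0                31
3     393   137    Wes    393.0               530
4      34   359    Ben   1147.0               393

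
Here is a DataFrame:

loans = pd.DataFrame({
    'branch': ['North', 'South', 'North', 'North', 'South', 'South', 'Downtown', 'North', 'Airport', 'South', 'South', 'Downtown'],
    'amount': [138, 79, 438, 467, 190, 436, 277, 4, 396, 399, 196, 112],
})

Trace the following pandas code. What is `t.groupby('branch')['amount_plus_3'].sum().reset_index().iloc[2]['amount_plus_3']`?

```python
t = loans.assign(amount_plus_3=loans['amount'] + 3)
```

add column amount_plus_3 = loans['amount'] + 3:
      branch  amount  amount_plus_3
0      North     138            141
1      South      79             82
2      North     438            441
3      North     467            470
4      South     190            193
5      South     436            439
6   Downtown     277            280
7      North       4              7
8    Airport     396            399
9      South     399            402
10     South     196            199
11  Downtown     112            115
group by branch, sum of amount_plus_3:
branch
Airport      399
Downtown     395
North       1059
South       1315
Name: amount_plus_3, dtype: int64
reset_index():
     branch  amount_plus_3
0   Airport            399
1  Downtown            395
2     North           1059
3     South           1315
The value at position 2, column 'amount_plus_3' is 1059.

1059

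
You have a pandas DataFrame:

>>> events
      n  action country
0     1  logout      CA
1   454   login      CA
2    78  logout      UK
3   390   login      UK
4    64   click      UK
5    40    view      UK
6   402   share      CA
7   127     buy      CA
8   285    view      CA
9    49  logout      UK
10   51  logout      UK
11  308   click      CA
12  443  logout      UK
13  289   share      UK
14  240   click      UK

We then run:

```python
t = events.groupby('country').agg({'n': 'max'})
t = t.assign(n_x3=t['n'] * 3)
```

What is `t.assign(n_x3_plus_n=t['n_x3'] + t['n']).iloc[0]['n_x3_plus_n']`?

group by country, max of n:
           n
country     
CA       454
UK       443
add column n_x3 = t['n'] * 3:
           n  n_x3
country           
CA       454  1362
UK       443  1329
add column n_x3_plus_n = t['n_x3'] + t['n']:
           n  n_x3  n_x3_plus_n
country                        
CA       454  1362         1816
UK       443  1329         1772
Reading off the value at position 0, column 'n_x3_plus_n', we get 1816.

1816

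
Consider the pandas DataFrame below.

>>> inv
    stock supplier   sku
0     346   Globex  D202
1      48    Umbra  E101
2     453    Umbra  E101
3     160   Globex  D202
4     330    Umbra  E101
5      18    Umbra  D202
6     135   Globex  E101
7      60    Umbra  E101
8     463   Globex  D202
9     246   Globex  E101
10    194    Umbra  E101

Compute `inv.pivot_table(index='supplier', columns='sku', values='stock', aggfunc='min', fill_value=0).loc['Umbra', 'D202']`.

pivot: rows=supplier, cols=sku, min(stock):
sku       D202  E101
supplier            
Globex     160   135
Umbra       18    48
Taking the value at row 'Umbra', column 'D202' gives 18.

18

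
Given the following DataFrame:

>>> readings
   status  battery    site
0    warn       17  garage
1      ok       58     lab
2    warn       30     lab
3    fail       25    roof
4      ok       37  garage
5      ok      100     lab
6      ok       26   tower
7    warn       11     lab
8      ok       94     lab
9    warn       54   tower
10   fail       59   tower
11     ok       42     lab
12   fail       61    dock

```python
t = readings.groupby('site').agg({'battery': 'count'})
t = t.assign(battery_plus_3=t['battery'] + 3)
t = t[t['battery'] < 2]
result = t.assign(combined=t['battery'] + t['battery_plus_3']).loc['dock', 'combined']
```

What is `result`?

group by site, count of battery:
        battery
site           
dock          1
garage        2
lab           6
roof          1
tower         3
add column battery_plus_3 = t['battery'] + 3:
        battery  battery_plus_3
site                           
dock          1               4
garage        2               5
lab           6               9
roof          1               4
tower         3               6
filter rows where battery < 2:
      battery  battery_plus_3
site                         
dock        1               4
roof        1               4
add column combined = t['battery'] + t['battery_plus_3']:
      battery  battery_plus_3  combined
site                                   
dock        1               4         5
roof        1               4         5
value at row 'dock', column 'combined' → 5

5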